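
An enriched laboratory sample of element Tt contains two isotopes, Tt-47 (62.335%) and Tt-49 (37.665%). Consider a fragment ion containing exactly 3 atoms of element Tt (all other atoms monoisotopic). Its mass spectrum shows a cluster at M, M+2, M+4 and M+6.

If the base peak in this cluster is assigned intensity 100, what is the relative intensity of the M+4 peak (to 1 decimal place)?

Binomial terms of (0.62335 + 0.37665)^3: M 0.2422, M+2 0.4391, M+4 0.2653, M+6 0.0534 → M+2 is the base peak.
P(M+2) = C(3,1) × 0.62335^2 × 0.37665^1 = 3 × 0.38856522 × 0.37665 = 0.439059 (base)
P(M+4) = C(3,2) × 0.62335^1 × 0.37665^2 = 3 × 0.62335 × 0.14186522 = 0.265295
Relative intensity = 0.265295 / 0.439059 × 100 = 60.4

60.4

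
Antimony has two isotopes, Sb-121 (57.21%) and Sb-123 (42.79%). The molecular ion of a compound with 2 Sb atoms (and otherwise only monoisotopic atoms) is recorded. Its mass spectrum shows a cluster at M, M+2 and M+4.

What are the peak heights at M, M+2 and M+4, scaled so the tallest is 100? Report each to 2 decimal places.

The 2 Sb atoms are independent, so intensities follow the terms of (0.5721 + 0.4279)^2.
P(M) = 0.5721^2 = 0.327298
P(M+2) = 2 × 0.5721^1 × 0.4279^1 = 0.489603
P(M+4) = 0.4279^2 = 0.183098
The M+2 peak is largest (0.489603); scaling to 100 gives 66.85 : 100.00 : 37.40.

66.85 : 100.00 : 37.40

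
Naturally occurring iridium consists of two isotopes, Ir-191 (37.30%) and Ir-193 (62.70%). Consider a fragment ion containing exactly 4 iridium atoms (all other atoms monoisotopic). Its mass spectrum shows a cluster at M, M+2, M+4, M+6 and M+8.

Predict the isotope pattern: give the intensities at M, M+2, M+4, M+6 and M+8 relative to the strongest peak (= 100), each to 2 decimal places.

5.26 : 35.39 : 89.23 : 100.00 : 42.02

The 4 Ir atoms are independent, so intensities follow the terms of (0.3730 + 0.6270)^4.
P(M) = 0.3730^4 = 0.019357
P(M+2) = 4 × 0.3730^3 × 0.6270^1 = 0.130153
P(M+4) = 6 × 0.3730^2 × 0.6270^2 = 0.328174
P(M+6) = 4 × 0.3730^1 × 0.6270^3 = 0.367766
P(M+8) = 0.6270^4 = 0.154550
The M+6 peak is largest (0.367766); scaling to 100 gives 5.26 : 35.39 : 89.23 : 100.00 : 42.02.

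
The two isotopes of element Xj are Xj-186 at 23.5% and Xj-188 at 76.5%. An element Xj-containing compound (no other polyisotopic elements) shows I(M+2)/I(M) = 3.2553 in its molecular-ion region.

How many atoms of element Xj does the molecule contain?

With n Xj atoms, P(M+2)/P(M) = C(n,1)·p^(n−1)q / p^n = n·q/p = n · 0.765/0.235.
n = 3.2553 × 0.235/0.765 = 1.00 ≈ 1

1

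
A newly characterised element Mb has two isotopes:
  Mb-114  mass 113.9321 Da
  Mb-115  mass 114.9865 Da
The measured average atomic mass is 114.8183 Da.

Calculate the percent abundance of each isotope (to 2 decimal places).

Mb-114: 15.95%, Mb-115: 84.05%

Writing the weighted mean with unknown fraction x of Mb-114:
113.9321·x + 114.9865·(1 − x) = 114.8183
(113.9321 − 114.9865)·x = 114.8183 − 114.9865
x = -0.1682 / -1.0544 = 0.15952 → 15.95% Mb-114, 84.05% Mb-115.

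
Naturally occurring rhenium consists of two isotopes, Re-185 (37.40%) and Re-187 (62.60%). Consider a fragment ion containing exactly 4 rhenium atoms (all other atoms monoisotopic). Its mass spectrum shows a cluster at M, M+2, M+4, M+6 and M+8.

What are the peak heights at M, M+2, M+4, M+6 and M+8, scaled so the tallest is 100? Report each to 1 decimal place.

5.3 : 35.7 : 89.6 : 100.0 : 41.8

Expanding (0.3740 + 0.6260)^4:
P(M) = 0.3740^4 = 0.019565
P(M+2) = 4 × 0.3740^3 × 0.6260^1 = 0.130993
P(M+4) = 6 × 0.3740^2 × 0.6260^2 = 0.328884
P(M+6) = 4 × 0.3740^1 × 0.6260^3 = 0.366990
P(M+8) = 0.6260^4 = 0.153567
The M+6 peak is largest (0.366990); scaling to 100 gives 5.3 : 35.7 : 89.6 : 100.0 : 41.8.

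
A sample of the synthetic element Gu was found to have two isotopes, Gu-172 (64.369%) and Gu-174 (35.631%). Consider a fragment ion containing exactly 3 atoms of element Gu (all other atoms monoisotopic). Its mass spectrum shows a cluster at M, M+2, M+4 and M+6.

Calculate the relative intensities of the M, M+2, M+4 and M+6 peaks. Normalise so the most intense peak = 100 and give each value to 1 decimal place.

Expanding (0.64369 + 0.35631)^3:
P(M) = 0.64369^3 = 0.266704
P(M+2) = 3 × 0.64369^2 × 0.35631^1 = 0.442897
P(M+4) = 3 × 0.64369^1 × 0.35631^2 = 0.245162
P(M+6) = 0.35631^3 = 0.045236
The M+2 peak is largest (0.442897); scaling to 100 gives 60.2 : 100.0 : 55.4 : 10.2.

60.2 : 100.0 : 55.4 : 10.2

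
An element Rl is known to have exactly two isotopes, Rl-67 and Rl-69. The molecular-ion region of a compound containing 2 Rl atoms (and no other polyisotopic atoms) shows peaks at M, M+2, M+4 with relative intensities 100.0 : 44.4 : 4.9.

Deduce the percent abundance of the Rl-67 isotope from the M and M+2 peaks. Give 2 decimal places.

Let p = fractional abundance of Rl-67. I(M+2)/I(M) = [C(2,1)·p^1·(1−p)] / p^2 = 2·(1−p)/p = 44.4/100.0 = 0.4440
(1−p)/p = 0.4440/2 = 0.2220  ⇒  p = 1/(1 + 0.2220) = 0.8183
Rl-67: 81.83%, Rl-69: 18.17%.

81.83%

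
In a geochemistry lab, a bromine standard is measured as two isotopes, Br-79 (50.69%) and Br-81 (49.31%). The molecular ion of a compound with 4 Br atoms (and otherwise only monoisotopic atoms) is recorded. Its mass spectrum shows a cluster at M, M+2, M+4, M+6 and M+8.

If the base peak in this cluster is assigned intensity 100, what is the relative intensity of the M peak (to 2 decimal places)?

17.61

(0.5069 + 0.4931)^4 gives M 0.0660, M+2 0.2569, M+4 0.3749, M+6 0.2431, M+8 0.0591; the largest is M+4.
P(M+4) = C(4,2) × 0.5069^2 × 0.4931^2 = 6 × 0.25694761 × 0.24314761 = 0.374857 (base)
P(M) = C(4,0) × 0.5069^4 × 0.4931^0 = 1 × 0.06602207 × 1.0000 = 0.066022
Relative intensity = 0.066022 / 0.374857 × 100 = 17.61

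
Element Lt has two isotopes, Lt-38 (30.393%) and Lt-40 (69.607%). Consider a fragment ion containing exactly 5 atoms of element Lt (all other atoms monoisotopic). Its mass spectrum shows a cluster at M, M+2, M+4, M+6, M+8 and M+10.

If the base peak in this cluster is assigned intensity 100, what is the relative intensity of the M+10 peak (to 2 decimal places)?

Term probabilities: M 0.0026, M+2 0.0297, M+4 0.1360, M+6 0.3115, M+8 0.3567, M+10 0.1634. Base peak = M+8.
P(M+8) = C(5,4) × 0.30393^1 × 0.69607^4 = 5 × 0.30393 × 0.23475328 = 0.356743 (base)
P(M+10) = C(5,5) × 0.30393^0 × 0.69607^5 = 1 × 1.0000 × 0.16340471 = 0.163405
Relative intensity = 0.163405 / 0.356743 × 100 = 45.80

45.80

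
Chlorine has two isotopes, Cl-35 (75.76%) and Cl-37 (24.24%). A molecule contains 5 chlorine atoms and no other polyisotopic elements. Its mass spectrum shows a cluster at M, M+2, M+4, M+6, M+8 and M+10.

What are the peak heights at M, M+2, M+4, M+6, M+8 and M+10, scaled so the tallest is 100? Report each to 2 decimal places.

The 5 Cl atoms are independent, so intensities follow the terms of (0.7576 + 0.2424)^5.
P(M) = 0.7576^5 = 0.249574
P(M+2) = 5 × 0.7576^4 × 0.2424^1 = 0.399266
P(M+4) = 10 × 0.7576^3 × 0.2424^2 = 0.255497
P(M+6) = 10 × 0.7576^2 × 0.2424^3 = 0.081748
P(M+8) = 5 × 0.7576^1 × 0.2424^4 = 0.013078
P(M+10) = 0.2424^5 = 0.000837
The M+2 peak is largest (0.399266); scaling to 100 gives 62.51 : 100.00 : 63.99 : 20.47 : 3.28 : 0.21.

62.51 : 100.00 : 63.99 : 20.47 : 3.28 : 0.21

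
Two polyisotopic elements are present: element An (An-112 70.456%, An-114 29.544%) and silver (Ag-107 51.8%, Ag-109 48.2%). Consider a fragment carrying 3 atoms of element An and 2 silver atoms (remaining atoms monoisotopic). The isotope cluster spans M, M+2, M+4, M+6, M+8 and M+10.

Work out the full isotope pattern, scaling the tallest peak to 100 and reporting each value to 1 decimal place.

26.8 : 83.5 : 100.0 : 57.4 : 15.9 : 1.7

Element An pattern (n=3): 0.34974696 : 0.4399735 : 0.18449212 : 0.02578742
Silver pattern (n=2): 0.268324 : 0.499352 : 0.232324
Convolve the two distributions (both contribute in 2-u steps):
  M: 0.34974696×0.268324 = 0.093846
  M+2: 0.34974696×0.499352 + 0.4399735×0.268324 = 0.292702
  M+4: 0.34974696×0.232324 + 0.4399735×0.499352 + 0.18449212×0.268324 = 0.350460
  M+6: 0.4399735×0.232324 + 0.18449212×0.499352 + 0.02578742×0.268324 = 0.201262
  M+8: 0.18449212×0.232324 + 0.02578742×0.499352 = 0.055739
  M+10: 0.02578742×0.232324 = 0.005991
Scale to base peak (0.350460) = 100: 26.8 : 83.5 : 100.0 : 57.4 : 15.9 : 1.7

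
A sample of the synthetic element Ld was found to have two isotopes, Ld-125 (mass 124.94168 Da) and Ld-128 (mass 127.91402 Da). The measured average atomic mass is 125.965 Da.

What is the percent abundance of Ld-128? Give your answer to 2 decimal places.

Writing the weighted mean with unknown fraction x of Ld-125:
124.94168·x + 127.91402·(1 − x) = 125.965
(124.94168 − 127.91402)·x = 125.965 − 127.91402
x = -1.94902 / -2.97234 = 0.65572 → 65.57% Ld-125, 34.43% Ld-128.

34.43%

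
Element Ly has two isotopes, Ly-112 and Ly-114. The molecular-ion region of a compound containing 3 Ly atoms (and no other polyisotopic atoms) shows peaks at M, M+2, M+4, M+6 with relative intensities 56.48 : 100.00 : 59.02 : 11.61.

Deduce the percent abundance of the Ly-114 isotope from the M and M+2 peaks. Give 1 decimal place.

37.1%

Write p for the Ly-112 fraction. I(M+2)/I(M) = [C(3,1)·p^2·(1−p)] / p^3 = 3·(1−p)/p = 100.00/56.48 = 1.7705
(1−p)/p = 1.7705/3 = 0.5902  ⇒  p = 1/(1 + 0.5902) = 0.6289
Ly-112: 62.9%, Ly-114: 37.1%.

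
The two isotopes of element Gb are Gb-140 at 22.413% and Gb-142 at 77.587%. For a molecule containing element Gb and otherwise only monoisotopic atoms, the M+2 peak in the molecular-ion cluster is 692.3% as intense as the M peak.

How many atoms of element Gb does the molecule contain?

2

For n independent Gb atoms, I(M+2)/I(M) = n · (abundance Gb-142) / (abundance Gb-140) = n · 0.77587/0.22413.
n = 6.923 × 0.22413/0.77587 = 2.00 ≈ 2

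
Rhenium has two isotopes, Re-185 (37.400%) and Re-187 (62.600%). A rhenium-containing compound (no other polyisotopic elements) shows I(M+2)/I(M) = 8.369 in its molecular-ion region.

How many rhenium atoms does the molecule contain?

5

With n Re atoms, P(M+2)/P(M) = C(n,1)·p^(n−1)q / p^n = n·q/p = n · 0.62600/0.37400.
n = 8.369 × 0.37400/0.62600 = 5.00 ≈ 5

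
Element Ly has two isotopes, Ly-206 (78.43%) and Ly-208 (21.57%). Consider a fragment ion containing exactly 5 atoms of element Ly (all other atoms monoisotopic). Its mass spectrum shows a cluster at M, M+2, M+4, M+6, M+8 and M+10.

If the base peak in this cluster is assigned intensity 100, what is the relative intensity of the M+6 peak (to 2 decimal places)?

Binomial terms of (0.7843 + 0.2157)^5: M 0.2968, M+2 0.4081, M+4 0.2245, M+6 0.0617, M+8 0.0085, M+10 0.0005 → M+2 is the base peak.
P(M+2) = C(5,1) × 0.7843^4 × 0.2157^1 = 5 × 0.3783806 × 0.2157 = 0.408083 (base)
P(M+6) = C(5,3) × 0.7843^2 × 0.2157^3 = 10 × 0.61512649 × 0.01003576 = 0.061733
Relative intensity = 0.061733 / 0.408083 × 100 = 15.13

15.13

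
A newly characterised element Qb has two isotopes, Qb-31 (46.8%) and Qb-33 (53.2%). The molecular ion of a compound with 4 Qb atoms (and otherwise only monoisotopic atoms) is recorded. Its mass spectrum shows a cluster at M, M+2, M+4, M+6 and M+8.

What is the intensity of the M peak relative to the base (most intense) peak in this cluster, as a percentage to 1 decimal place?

Binomial terms of (0.468 + 0.532)^4: M 0.0480, M+2 0.2181, M+4 0.3719, M+6 0.2819, M+8 0.0801 → M+4 is the base peak.
P(M+4) = C(4,2) × 0.468^2 × 0.532^2 = 6 × 0.219024 × 0.283024 = 0.371934 (base)
P(M) = C(4,0) × 0.468^4 × 0.532^0 = 1 × 0.04797151 × 1.0000 = 0.047972
Relative intensity = 0.047972 / 0.371934 × 100 = 12.9

12.9%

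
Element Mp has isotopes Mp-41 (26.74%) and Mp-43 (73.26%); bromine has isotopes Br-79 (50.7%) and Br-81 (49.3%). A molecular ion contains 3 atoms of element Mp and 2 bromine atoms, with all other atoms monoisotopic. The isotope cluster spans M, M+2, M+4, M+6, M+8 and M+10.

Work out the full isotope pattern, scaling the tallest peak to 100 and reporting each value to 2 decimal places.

1.39 : 14.09 : 54.69 : 100.00 : 84.97 : 26.96

Element Mp pattern (n=3): 0.01911984 : 0.15714877 : 0.43054295 : 0.39318844
Bromine pattern (n=2): 0.257049 : 0.499902 : 0.243049
Convolve the two distributions (both contribute in 2-u steps):
  M: 0.01911984×0.257049 = 0.004915
  M+2: 0.01911984×0.499902 + 0.15714877×0.257049 = 0.049953
  M+4: 0.01911984×0.243049 + 0.15714877×0.499902 + 0.43054295×0.257049 = 0.193877
  M+6: 0.15714877×0.243049 + 0.43054295×0.499902 + 0.39318844×0.257049 = 0.354493
  M+8: 0.43054295×0.243049 + 0.39318844×0.499902 = 0.301199
  M+10: 0.39318844×0.243049 = 0.095564
Scale to base peak (0.354493) = 100: 1.39 : 14.09 : 54.69 : 100.00 : 84.97 : 26.96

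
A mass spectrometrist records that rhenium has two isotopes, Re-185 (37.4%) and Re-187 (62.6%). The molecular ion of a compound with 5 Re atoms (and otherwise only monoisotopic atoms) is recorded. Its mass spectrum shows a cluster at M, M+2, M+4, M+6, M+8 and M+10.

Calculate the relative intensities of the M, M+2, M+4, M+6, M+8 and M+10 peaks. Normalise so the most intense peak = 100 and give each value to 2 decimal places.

2.13 : 17.85 : 59.74 : 100.00 : 83.69 : 28.02

Each Re atom is independently Re-185 (p = 0.374) or Re-187 (q = 0.626); the cluster is the binomial expansion (p + q)^5.
P(M) = 0.374^5 = 0.007317
P(M+2) = 5 × 0.374^4 × 0.626^1 = 0.061239
P(M+4) = 10 × 0.374^3 × 0.626^2 = 0.205005
P(M+6) = 10 × 0.374^2 × 0.626^3 = 0.343136
P(M+8) = 5 × 0.374^1 × 0.626^4 = 0.287170
P(M+10) = 0.626^5 = 0.096133
The M+6 peak is largest (0.343136); scaling to 100 gives 2.13 : 17.85 : 59.74 : 100.00 : 83.69 : 28.02.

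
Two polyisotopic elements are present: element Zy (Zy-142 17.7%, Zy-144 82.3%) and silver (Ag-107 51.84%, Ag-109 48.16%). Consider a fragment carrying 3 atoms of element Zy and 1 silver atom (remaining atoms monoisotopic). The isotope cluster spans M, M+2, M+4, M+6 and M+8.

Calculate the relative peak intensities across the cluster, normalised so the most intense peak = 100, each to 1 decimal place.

0.6 : 9.3 : 48.4 : 100.0 : 58.1

Element Zy pattern (n=3): 0.00554523 : 0.0773513 : 0.3596617 : 0.55744177
Silver pattern (n=1): 0.5184 : 0.4816
Convolve the two distributions (both contribute in 2-u steps):
  M: 0.00554523×0.5184 = 0.002875
  M+2: 0.00554523×0.4816 + 0.0773513×0.5184 = 0.042769
  M+4: 0.0773513×0.4816 + 0.3596617×0.5184 = 0.223701
  M+6: 0.3596617×0.4816 + 0.55744177×0.5184 = 0.462191
  M+8: 0.55744177×0.4816 = 0.268464
Scale to base peak (0.462191) = 100: 0.6 : 9.3 : 48.4 : 100.0 : 58.1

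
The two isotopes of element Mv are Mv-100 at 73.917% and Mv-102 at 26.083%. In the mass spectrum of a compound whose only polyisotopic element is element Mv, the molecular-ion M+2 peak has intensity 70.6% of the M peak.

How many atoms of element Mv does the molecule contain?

The M+2/M ratio from n Mv atoms is n · q/p = n · 0.26083/0.73917.
n = 0.706 × 0.73917/0.26083 = 2.00 ≈ 2

2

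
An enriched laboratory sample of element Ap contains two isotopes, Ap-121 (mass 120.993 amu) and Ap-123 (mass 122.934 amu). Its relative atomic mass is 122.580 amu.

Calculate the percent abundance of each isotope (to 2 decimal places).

Ap-121: 18.24%, Ap-123: 81.76%

With x = fraction of Ap-121 (so Ap-123 is 1 − x):
120.993·x + 122.934·(1 − x) = 122.580
(120.993 − 122.934)·x = 122.580 − 122.934
x = -0.354 / -1.941 = 0.18238 → 18.24% Ap-121, 81.76% Ap-123.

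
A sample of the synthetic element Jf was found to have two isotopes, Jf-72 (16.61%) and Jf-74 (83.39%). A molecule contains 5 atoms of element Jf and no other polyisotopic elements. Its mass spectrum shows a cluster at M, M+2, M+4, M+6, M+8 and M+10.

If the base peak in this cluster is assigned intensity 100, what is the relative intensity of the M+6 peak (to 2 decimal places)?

(0.1661 + 0.8339)^5 gives M 0.0001, M+2 0.0032, M+4 0.0319, M+6 0.1600, M+8 0.4016, M+10 0.4032; the largest is M+10.
P(M+10) = C(5,5) × 0.1661^0 × 0.8339^5 = 1 × 1.0000 × 0.40324582 = 0.403246 (base)
P(M+6) = C(5,3) × 0.1661^2 × 0.8339^3 = 10 × 0.02758921 × 0.57988506 = 0.159986
Relative intensity = 0.159986 / 0.403246 × 100 = 39.67

39.67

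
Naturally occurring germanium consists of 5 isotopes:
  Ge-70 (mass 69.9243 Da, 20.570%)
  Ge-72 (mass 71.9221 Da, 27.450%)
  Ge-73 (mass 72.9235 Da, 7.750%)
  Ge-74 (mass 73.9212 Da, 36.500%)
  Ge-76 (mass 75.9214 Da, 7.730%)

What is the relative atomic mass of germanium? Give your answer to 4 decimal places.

72.6276 Da

Weight each isotope mass by its fractional abundance: 0.20570 × 69.9243 + 0.27450 × 71.9221 + 0.07750 × 72.9235 + 0.36500 × 73.9212 + 0.07730 × 75.9214
= 14.38343 + 19.74262 + 5.65157 + 26.98124 + 5.86872 = 72.62758 Da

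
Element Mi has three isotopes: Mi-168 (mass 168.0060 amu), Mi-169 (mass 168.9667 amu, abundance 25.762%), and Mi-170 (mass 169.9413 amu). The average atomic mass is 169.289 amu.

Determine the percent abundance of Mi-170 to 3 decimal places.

53.506%

The remaining 74.238% is split between Mi-168 (fraction x) and Mi-170 (fraction 0.74238 − x).
Substituting: 168.0060x + 169.9413(0.74238 − x) = 125.759798746
(168.0060 − 169.9413)x = -0.401223548  ⇒  x = 0.20732, y = 0.53506
Mi-168: 20.732%, Mi-170: 53.506%.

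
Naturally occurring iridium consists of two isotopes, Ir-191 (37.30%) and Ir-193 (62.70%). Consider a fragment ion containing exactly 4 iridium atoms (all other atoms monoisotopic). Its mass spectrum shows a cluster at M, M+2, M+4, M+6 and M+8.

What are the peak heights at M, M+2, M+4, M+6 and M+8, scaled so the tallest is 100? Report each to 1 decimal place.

5.3 : 35.4 : 89.2 : 100.0 : 42.0

Each Ir atom is independently Ir-191 (p = 0.3730) or Ir-193 (q = 0.6270); the cluster is the binomial expansion (p + q)^4.
P(M) = 0.3730^4 = 0.019357
P(M+2) = 4 × 0.3730^3 × 0.6270^1 = 0.130153
P(M+4) = 6 × 0.3730^2 × 0.6270^2 = 0.328174
P(M+6) = 4 × 0.3730^1 × 0.6270^3 = 0.367766
P(M+8) = 0.6270^4 = 0.154550
The M+6 peak is largest (0.367766); scaling to 100 gives 5.3 : 35.4 : 89.2 : 100.0 : 42.0.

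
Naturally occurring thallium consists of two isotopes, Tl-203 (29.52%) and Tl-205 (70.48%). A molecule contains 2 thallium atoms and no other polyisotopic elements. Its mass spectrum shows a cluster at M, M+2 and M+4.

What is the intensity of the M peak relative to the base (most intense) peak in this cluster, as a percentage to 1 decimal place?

(0.2952 + 0.7048)^2 gives M 0.0871, M+2 0.4161, M+4 0.4967; the largest is M+4.
P(M+4) = C(2,2) × 0.2952^0 × 0.7048^2 = 1 × 1.0000 × 0.49674304 = 0.496743 (base)
P(M) = C(2,0) × 0.2952^2 × 0.7048^0 = 1 × 0.08714304 × 1.0000 = 0.087143
Relative intensity = 0.087143 / 0.496743 × 100 = 17.5

17.5%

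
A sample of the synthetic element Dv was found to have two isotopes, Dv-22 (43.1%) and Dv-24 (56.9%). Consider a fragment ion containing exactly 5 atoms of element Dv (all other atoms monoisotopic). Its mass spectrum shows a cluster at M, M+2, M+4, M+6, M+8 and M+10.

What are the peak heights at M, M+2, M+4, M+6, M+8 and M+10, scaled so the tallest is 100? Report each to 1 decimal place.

Each Dv atom is independently Dv-22 (p = 0.431) or Dv-24 (q = 0.569); the cluster is the binomial expansion (p + q)^5.
P(M) = 0.431^5 = 0.014873
P(M+2) = 5 × 0.431^4 × 0.569^1 = 0.098173
P(M+4) = 10 × 0.431^3 × 0.569^2 = 0.259213
P(M+6) = 10 × 0.431^2 × 0.569^3 = 0.342209
P(M+8) = 5 × 0.431^1 × 0.569^4 = 0.225890
P(M+10) = 0.569^5 = 0.059643
The M+6 peak is largest (0.342209); scaling to 100 gives 4.3 : 28.7 : 75.7 : 100.0 : 66.0 : 17.4.

4.3 : 28.7 : 75.7 : 100.0 : 66.0 : 17.4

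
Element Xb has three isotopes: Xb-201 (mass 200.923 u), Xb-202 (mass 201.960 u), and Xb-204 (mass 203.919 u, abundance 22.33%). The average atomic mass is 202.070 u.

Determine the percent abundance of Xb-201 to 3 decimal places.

31.576%

Let x and y be the fractions of Xb-201 and Xb-202. Then x + y = 1 − 0.2233 = 0.7767 and 200.923x + 201.960y = 202.070 − 0.2233×203.919 = 156.5348873.
Substituting: 200.923x + 201.960(0.7767 − x) = 156.5348873
(200.923 − 201.960)x = -0.3274447  ⇒  x = 0.31576, y = 0.46094
Xb-201: 31.576%, Xb-202: 46.094%.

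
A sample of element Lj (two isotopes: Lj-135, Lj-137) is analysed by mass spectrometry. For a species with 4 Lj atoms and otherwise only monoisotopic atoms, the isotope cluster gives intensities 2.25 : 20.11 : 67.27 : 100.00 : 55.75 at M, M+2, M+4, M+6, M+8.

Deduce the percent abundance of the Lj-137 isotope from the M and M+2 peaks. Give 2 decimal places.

69.08%

If p is the fraction of Lj that is Lj-135, then I(M+2)/I(M) = [C(4,1)·p^3·(1−p)] / p^4 = 4·(1−p)/p = 20.11/2.25 = 8.9378
(1−p)/p = 8.9378/4 = 2.2344  ⇒  p = 1/(1 + 2.2344) = 0.3092
Lj-135: 30.92%, Lj-137: 69.08%.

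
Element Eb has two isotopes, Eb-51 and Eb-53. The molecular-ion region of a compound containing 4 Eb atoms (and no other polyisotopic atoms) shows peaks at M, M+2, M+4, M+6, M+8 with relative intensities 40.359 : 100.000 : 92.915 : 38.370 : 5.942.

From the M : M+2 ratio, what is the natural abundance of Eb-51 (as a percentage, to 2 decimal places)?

61.75%

If p is the fraction of Eb that is Eb-51, then I(M+2)/I(M) = [C(4,1)·p^3·(1−p)] / p^4 = 4·(1−p)/p = 100.000/40.359 = 2.4778
(1−p)/p = 2.4778/4 = 0.6194  ⇒  p = 1/(1 + 0.6194) = 0.6175
Eb-51: 61.75%, Eb-53: 38.25%.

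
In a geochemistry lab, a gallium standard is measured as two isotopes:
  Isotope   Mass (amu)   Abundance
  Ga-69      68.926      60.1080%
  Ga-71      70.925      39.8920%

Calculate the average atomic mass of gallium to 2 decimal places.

69.72 amu

Average mass = Σ (abundance × isotope mass) = 0.601080 × 68.926 + 0.398920 × 70.925
= 41.4300 + 28.2934 = 69.7234 amu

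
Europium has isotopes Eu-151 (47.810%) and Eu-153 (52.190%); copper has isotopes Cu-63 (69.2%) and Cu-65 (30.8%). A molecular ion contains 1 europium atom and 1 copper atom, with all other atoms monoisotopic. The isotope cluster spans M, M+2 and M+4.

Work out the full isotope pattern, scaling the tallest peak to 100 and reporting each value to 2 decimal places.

Europium pattern (n=1): 0.4781 : 0.5219
Copper pattern (n=1): 0.6920 : 0.3080
Convolve the two distributions (both contribute in 2-u steps):
  M: 0.4781×0.6920 = 0.330845
  M+2: 0.4781×0.3080 + 0.5219×0.6920 = 0.508410
  M+4: 0.5219×0.3080 = 0.160745
Scale to base peak (0.508410) = 100: 65.07 : 100.00 : 31.62

65.07 : 100.00 : 31.62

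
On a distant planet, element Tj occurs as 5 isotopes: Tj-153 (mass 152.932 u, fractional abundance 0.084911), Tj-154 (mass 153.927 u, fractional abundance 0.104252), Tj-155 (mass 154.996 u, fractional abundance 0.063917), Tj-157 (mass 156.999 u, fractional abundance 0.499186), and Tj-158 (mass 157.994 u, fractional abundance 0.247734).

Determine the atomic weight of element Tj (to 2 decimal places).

156.45 u

The abundance-weighted mean is 0.084911 × 152.932 + 0.104252 × 153.927 + 0.063917 × 154.996 + 0.499186 × 156.999 + 0.247734 × 157.994
= 12.9856 + 16.0472 + 9.9069 + 78.3717 + 39.1405 = 156.4519 u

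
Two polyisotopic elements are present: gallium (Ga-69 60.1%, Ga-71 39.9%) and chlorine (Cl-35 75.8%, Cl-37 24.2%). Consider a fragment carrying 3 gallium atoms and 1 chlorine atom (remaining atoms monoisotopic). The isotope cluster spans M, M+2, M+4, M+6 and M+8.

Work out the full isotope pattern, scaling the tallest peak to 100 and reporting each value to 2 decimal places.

Gallium pattern (n=3): 0.2170818 : 0.4323576 : 0.2870394 : 0.0635212
Chlorine pattern (n=1): 0.7580 : 0.2420
Convolve the two distributions (both contribute in 2-u steps):
  M: 0.2170818×0.7580 = 0.164548
  M+2: 0.2170818×0.2420 + 0.4323576×0.7580 = 0.380261
  M+4: 0.4323576×0.2420 + 0.2870394×0.7580 = 0.322206
  M+6: 0.2870394×0.2420 + 0.0635212×0.7580 = 0.117613
  M+8: 0.0635212×0.2420 = 0.015372
Scale to base peak (0.380261) = 100: 43.27 : 100.00 : 84.73 : 30.93 : 4.04

43.27 : 100.00 : 84.73 : 30.93 : 4.04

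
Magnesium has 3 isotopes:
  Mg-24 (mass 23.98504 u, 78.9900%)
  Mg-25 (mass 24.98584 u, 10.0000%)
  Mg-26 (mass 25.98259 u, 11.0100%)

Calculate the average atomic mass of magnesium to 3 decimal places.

Average mass = Σ (abundance × isotope mass) = 0.789900 × 23.98504 + 0.100000 × 24.98584 + 0.110100 × 25.98259
= 18.945783 + 2.498584 + 2.860683 = 24.305050 u

24.305 u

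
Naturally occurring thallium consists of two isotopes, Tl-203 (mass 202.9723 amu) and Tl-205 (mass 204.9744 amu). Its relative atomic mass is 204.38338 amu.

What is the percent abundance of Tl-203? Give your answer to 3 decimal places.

29.520%

With x = fraction of Tl-203 (so Tl-205 is 1 − x):
202.9723·x + 204.9744·(1 − x) = 204.38338
(202.9723 − 204.9744)·x = 204.38338 − 204.9744
x = -0.59102 / -2.0021 = 0.29520 → 29.520% Tl-203, 70.480% Tl-205.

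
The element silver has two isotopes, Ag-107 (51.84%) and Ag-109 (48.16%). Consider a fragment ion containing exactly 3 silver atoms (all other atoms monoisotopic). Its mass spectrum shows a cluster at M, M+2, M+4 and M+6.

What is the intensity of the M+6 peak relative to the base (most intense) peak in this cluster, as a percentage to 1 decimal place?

28.8%

Binomial terms of (0.5184 + 0.4816)^3: M 0.1393, M+2 0.3883, M+4 0.3607, M+6 0.1117 → M+2 is the base peak.
P(M+2) = C(3,1) × 0.5184^2 × 0.4816^1 = 3 × 0.26873856 × 0.4816 = 0.388273 (base)
P(M+6) = C(3,3) × 0.5184^0 × 0.4816^3 = 1 × 1.0000 × 0.11170161 = 0.111702
Relative intensity = 0.111702 / 0.388273 × 100 = 28.8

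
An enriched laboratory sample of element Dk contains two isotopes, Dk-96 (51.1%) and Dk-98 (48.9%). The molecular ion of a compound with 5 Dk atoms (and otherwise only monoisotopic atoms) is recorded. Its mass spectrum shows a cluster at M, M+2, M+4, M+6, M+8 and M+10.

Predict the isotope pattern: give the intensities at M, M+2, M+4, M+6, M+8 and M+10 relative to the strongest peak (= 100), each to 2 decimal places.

Expanding (0.511 + 0.489)^5:
P(M) = 0.511^5 = 0.034842
P(M+2) = 5 × 0.511^4 × 0.489^1 = 0.166710
P(M+4) = 10 × 0.511^3 × 0.489^2 = 0.319066
P(M+6) = 10 × 0.511^2 × 0.489^3 = 0.305329
P(M+8) = 5 × 0.511^1 × 0.489^4 = 0.146092
P(M+10) = 0.489^5 = 0.027960
The M+4 peak is largest (0.319066); scaling to 100 gives 10.92 : 52.25 : 100.00 : 95.69 : 45.79 : 8.76.

10.92 : 52.25 : 100.00 : 95.69 : 45.79 : 8.76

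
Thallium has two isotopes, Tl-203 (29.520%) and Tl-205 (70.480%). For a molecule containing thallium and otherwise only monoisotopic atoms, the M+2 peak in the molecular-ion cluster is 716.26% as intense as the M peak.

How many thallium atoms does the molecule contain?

3

For n independent Tl atoms, I(M+2)/I(M) = n · (abundance Tl-205) / (abundance Tl-203) = n · 0.70480/0.29520.
n = 7.1626 × 0.29520/0.70480 = 3.00 ≈ 3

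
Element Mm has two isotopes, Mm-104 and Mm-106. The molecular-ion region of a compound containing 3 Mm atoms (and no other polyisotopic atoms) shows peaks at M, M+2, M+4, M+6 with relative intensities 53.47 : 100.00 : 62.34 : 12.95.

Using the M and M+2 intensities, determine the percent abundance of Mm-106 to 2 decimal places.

38.40%

Let p = fractional abundance of Mm-104. I(M+2)/I(M) = [C(3,1)·p^2·(1−p)] / p^3 = 3·(1−p)/p = 100.00/53.47 = 1.8702
(1−p)/p = 1.8702/3 = 0.6234  ⇒  p = 1/(1 + 0.6234) = 0.6160
Mm-104: 61.60%, Mm-106: 38.40%.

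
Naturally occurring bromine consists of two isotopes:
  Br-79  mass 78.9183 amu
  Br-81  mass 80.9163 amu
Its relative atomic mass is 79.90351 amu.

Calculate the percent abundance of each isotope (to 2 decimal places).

Br-79: 50.69%, Br-81: 49.31%

Let x be the fractional abundance of Br-79; then Br-81 has abundance 1 − x.
78.9183·x + 80.9163·(1 − x) = 79.90351
(78.9183 − 80.9163)·x = 79.90351 − 80.9163
x = -1.01279 / -1.9980 = 0.50690 → 50.69% Br-79, 49.31% Br-81.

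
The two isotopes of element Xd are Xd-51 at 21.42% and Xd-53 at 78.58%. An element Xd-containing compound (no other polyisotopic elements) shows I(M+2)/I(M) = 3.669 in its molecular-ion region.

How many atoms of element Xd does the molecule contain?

1

For n independent Xd atoms, I(M+2)/I(M) = n · (abundance Xd-53) / (abundance Xd-51) = n · 0.7858/0.2142.
n = 3.669 × 0.2142/0.7858 = 1.00 ≈ 1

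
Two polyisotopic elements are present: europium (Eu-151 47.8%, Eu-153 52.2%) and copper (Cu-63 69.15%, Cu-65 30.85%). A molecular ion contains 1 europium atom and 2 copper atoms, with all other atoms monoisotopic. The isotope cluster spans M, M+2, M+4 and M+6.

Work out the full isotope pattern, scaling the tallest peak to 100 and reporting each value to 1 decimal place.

50.4 : 100.0 : 59.1 : 11.0

Europium pattern (n=1): 0.4780 : 0.5220
Copper pattern (n=2): 0.47817225 : 0.4266555 : 0.09517225
Convolve the two distributions (both contribute in 2-u steps):
  M: 0.4780×0.47817225 = 0.228566
  M+2: 0.4780×0.4266555 + 0.5220×0.47817225 = 0.453547
  M+4: 0.4780×0.09517225 + 0.5220×0.4266555 = 0.268207
  M+6: 0.5220×0.09517225 = 0.049680
Scale to base peak (0.453547) = 100: 50.4 : 100.0 : 59.1 : 11.0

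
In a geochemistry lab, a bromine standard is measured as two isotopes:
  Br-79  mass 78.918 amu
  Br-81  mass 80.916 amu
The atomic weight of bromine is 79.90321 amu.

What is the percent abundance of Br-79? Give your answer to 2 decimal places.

50.69%

Writing the weighted mean with unknown fraction x of Br-79:
78.918·x + 80.916·(1 − x) = 79.90321
(78.918 − 80.916)·x = 79.90321 − 80.916
x = -1.01279 / -1.998 = 0.50690 → 50.69% Br-79, 49.31% Br-81.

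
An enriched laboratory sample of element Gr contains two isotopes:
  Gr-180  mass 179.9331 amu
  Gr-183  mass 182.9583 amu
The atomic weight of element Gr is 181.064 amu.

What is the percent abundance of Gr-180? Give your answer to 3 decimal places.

62.617%

Let x be the fractional abundance of Gr-180; then Gr-183 has abundance 1 − x.
179.9331·x + 182.9583·(1 − x) = 181.064
(179.9331 − 182.9583)·x = 181.064 − 182.9583
x = -1.8943 / -3.0252 = 0.62617 → 62.617% Gr-180, 37.383% Gr-183.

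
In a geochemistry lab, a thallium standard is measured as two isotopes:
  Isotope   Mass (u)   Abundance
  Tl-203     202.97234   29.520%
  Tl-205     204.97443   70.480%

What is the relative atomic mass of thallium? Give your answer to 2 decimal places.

Weight each isotope mass by its fractional abundance: 0.29520 × 202.97234 + 0.70480 × 204.97443
= 59.917435 + 144.465978 = 204.383413 u

204.38 u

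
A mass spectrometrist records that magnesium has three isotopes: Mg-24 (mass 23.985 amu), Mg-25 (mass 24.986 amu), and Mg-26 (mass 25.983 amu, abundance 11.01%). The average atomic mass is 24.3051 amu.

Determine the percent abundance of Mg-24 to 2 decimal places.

Let x and y be the fractions of Mg-24 and Mg-25. Then x + y = 1 − 0.1101 = 0.8899 and 23.985x + 24.986y = 24.3051 − 0.1101×25.983 = 21.4443717.
Substituting: 23.985x + 24.986(0.8899 − x) = 21.4443717
(23.985 − 24.986)x = -0.7906697  ⇒  x = 0.78988, y = 0.10002
Mg-24: 78.99%, Mg-25: 10.00%.

78.99%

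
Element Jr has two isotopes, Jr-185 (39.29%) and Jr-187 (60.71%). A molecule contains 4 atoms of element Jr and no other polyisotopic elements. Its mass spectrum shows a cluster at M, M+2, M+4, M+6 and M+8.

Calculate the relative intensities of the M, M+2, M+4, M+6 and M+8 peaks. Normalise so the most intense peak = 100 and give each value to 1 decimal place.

6.8 : 41.9 : 97.1 : 100.0 : 38.6

Each Jr atom is independently Jr-185 (p = 0.3929) or Jr-187 (q = 0.6071); the cluster is the binomial expansion (p + q)^4.
P(M) = 0.3929^4 = 0.023830
P(M+2) = 4 × 0.3929^3 × 0.6071^1 = 0.147288
P(M+4) = 6 × 0.3929^2 × 0.6071^2 = 0.341378
P(M+6) = 4 × 0.3929^1 × 0.6071^3 = 0.351660
P(M+8) = 0.6071^4 = 0.135844
The M+6 peak is largest (0.351660); scaling to 100 gives 6.8 : 41.9 : 97.1 : 100.0 : 38.6.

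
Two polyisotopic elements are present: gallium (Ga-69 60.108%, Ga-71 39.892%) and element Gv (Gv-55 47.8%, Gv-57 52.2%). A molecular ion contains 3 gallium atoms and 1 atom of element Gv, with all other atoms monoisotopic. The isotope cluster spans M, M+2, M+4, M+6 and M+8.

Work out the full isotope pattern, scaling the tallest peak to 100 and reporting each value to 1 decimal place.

28.6 : 88.2 : 100.0 : 49.6 : 9.1

Gallium pattern (n=3): 0.2171685 : 0.432386 : 0.2869625 : 0.063483
Element Gv pattern (n=1): 0.4780 : 0.5220
Convolve the two distributions (both contribute in 2-u steps):
  M: 0.2171685×0.4780 = 0.103807
  M+2: 0.2171685×0.5220 + 0.432386×0.4780 = 0.320042
  M+4: 0.432386×0.5220 + 0.2869625×0.4780 = 0.362874
  M+6: 0.2869625×0.5220 + 0.063483×0.4780 = 0.180139
  M+8: 0.063483×0.5220 = 0.033138
Scale to base peak (0.362874) = 100: 28.6 : 88.2 : 100.0 : 49.6 : 9.1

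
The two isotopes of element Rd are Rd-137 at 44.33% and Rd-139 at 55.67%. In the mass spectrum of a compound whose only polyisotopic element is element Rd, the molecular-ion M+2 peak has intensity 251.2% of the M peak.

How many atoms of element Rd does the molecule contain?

The M+2/M ratio from n Rd atoms is n · q/p = n · 0.5567/0.4433.
n = 2.512 × 0.4433/0.5567 = 2.00 ≈ 2

2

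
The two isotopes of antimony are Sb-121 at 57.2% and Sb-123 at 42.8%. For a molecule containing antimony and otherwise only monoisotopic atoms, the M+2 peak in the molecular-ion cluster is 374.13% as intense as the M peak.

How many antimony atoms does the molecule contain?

5

The M+2/M ratio from n Sb atoms is n · q/p = n · 0.428/0.572.
n = 3.7413 × 0.572/0.428 = 5.00 ≈ 5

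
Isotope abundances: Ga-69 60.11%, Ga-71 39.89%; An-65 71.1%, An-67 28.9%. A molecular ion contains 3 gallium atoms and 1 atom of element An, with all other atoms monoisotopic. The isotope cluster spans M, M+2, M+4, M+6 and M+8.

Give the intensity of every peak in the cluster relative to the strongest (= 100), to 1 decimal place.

Gallium pattern (n=3): 0.21719018 : 0.43239309 : 0.28694328 : 0.06347345
Element An pattern (n=1): 0.7110 : 0.2890
Convolve the two distributions (both contribute in 2-u steps):
  M: 0.21719018×0.7110 = 0.154422
  M+2: 0.21719018×0.2890 + 0.43239309×0.7110 = 0.370199
  M+4: 0.43239309×0.2890 + 0.28694328×0.7110 = 0.328978
  M+6: 0.28694328×0.2890 + 0.06347345×0.7110 = 0.128056
  M+8: 0.06347345×0.2890 = 0.018344
Scale to base peak (0.370199) = 100: 41.7 : 100.0 : 88.9 : 34.6 : 5.0

41.7 : 100.0 : 88.9 : 34.6 : 5.0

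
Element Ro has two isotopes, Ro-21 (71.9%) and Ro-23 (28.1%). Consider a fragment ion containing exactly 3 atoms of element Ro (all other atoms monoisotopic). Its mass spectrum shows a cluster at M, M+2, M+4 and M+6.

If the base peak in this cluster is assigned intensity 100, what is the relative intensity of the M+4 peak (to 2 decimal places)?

Term probabilities: M 0.3717, M+2 0.4358, M+4 0.1703, M+6 0.0222. Base peak = M+2.
P(M+2) = C(3,1) × 0.719^2 × 0.281^1 = 3 × 0.516961 × 0.2810 = 0.435798 (base)
P(M+4) = C(3,2) × 0.719^1 × 0.281^2 = 3 × 0.7190 × 0.078961 = 0.170319
Relative intensity = 0.170319 / 0.435798 × 100 = 39.08

39.08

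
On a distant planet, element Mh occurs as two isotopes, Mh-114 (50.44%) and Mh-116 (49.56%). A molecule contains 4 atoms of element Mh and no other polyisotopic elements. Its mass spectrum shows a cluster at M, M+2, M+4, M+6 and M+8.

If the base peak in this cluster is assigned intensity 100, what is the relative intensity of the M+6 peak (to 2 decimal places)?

Term probabilities: M 0.0647, M+2 0.2544, M+4 0.3749, M+6 0.2456, M+8 0.0603. Base peak = M+4.
P(M+4) = C(4,2) × 0.5044^2 × 0.4956^2 = 6 × 0.25441936 × 0.24561936 = 0.374942 (base)
P(M+6) = C(4,3) × 0.5044^1 × 0.4956^3 = 4 × 0.5044 × 0.12172895 = 0.245600
Relative intensity = 0.245600 / 0.374942 × 100 = 65.50

65.50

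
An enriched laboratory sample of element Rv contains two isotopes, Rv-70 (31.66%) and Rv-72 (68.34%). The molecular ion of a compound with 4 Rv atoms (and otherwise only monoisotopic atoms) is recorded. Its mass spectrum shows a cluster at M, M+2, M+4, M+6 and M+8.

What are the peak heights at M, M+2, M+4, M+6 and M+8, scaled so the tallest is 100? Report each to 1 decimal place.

2.5 : 21.5 : 69.5 : 100.0 : 54.0

Expanding (0.3166 + 0.6834)^4:
P(M) = 0.3166^4 = 0.010047
P(M+2) = 4 × 0.3166^3 × 0.6834^1 = 0.086750
P(M+4) = 6 × 0.3166^2 × 0.6834^2 = 0.280881
P(M+6) = 4 × 0.3166^1 × 0.6834^3 = 0.404200
P(M+8) = 0.6834^4 = 0.218122
The M+6 peak is largest (0.404200); scaling to 100 gives 2.5 : 21.5 : 69.5 : 100.0 : 54.0.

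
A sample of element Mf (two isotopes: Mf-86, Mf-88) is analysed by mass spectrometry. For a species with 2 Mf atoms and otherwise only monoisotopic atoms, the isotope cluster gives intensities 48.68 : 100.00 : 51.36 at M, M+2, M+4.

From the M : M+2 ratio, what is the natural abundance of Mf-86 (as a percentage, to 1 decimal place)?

Write p for the Mf-86 fraction. I(M+2)/I(M) = [C(2,1)·p^1·(1−p)] / p^2 = 2·(1−p)/p = 100.00/48.68 = 2.0542
(1−p)/p = 2.0542/2 = 1.0271  ⇒  p = 1/(1 + 1.0271) = 0.4933
Mf-86: 49.3%, Mf-88: 50.7%.

49.3%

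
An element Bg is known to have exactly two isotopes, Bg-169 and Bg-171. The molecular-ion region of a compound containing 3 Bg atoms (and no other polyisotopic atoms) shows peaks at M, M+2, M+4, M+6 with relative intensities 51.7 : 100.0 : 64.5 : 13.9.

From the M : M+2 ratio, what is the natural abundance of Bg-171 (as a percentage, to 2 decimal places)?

Write p for the Bg-169 fraction. I(M+2)/I(M) = [C(3,1)·p^2·(1−p)] / p^3 = 3·(1−p)/p = 100.0/51.7 = 1.9342
(1−p)/p = 1.9342/3 = 0.6447  ⇒  p = 1/(1 + 0.6447) = 0.6080
Bg-169: 60.80%, Bg-171: 39.20%.

39.20%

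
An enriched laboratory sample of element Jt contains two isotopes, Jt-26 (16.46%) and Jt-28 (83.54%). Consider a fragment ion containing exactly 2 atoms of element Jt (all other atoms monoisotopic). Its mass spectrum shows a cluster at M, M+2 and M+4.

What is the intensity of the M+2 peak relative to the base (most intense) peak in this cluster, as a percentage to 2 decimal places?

Term probabilities: M 0.0271, M+2 0.2750, M+4 0.6979. Base peak = M+4.
P(M+4) = C(2,2) × 0.1646^0 × 0.8354^2 = 1 × 1.0000 × 0.69789316 = 0.697893 (base)
P(M+2) = C(2,1) × 0.1646^1 × 0.8354^1 = 2 × 0.1646 × 0.8354 = 0.275014
Relative intensity = 0.275014 / 0.697893 × 100 = 39.41

39.41%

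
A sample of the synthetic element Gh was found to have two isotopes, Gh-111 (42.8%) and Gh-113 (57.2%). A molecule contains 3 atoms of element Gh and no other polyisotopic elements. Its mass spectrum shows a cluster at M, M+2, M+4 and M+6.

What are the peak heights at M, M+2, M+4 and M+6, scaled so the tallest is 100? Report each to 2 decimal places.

18.66 : 74.83 : 100.00 : 44.55

Expanding (0.428 + 0.572)^3:
P(M) = 0.428^3 = 0.078403
P(M+2) = 3 × 0.428^2 × 0.572^1 = 0.314344
P(M+4) = 3 × 0.428^1 × 0.572^2 = 0.420104
P(M+6) = 0.572^3 = 0.187149
The M+4 peak is largest (0.420104); scaling to 100 gives 18.66 : 74.83 : 100.00 : 44.55.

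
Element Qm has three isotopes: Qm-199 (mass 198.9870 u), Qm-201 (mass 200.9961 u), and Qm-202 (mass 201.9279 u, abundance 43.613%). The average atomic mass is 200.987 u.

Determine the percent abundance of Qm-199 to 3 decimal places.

Let x and y be the fractions of Qm-199 and Qm-201. Then x + y = 1 − 0.43613 = 0.56387 and 198.9870x + 200.9961y = 200.987 − 0.43613×201.9279 = 112.920184973.
Substituting: 198.9870x + 200.9961(0.56387 − x) = 112.920184973
(198.9870 − 200.9961)x = -0.415485934  ⇒  x = 0.20680, y = 0.35707
Qm-199: 20.680%, Qm-201: 35.707%.

20.680%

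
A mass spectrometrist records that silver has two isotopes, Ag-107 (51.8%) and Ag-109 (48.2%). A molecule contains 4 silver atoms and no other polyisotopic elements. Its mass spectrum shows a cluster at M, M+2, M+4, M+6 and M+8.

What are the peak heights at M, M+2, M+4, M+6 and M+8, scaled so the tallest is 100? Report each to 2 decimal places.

Expanding (0.518 + 0.482)^4:
P(M) = 0.518^4 = 0.071998
P(M+2) = 4 × 0.518^3 × 0.482^1 = 0.267976
P(M+4) = 6 × 0.518^2 × 0.482^2 = 0.374029
P(M+6) = 4 × 0.518^1 × 0.482^3 = 0.232023
P(M+8) = 0.482^4 = 0.053974
The M+4 peak is largest (0.374029); scaling to 100 gives 19.25 : 71.65 : 100.00 : 62.03 : 14.43.

19.25 : 71.65 : 100.00 : 62.03 : 14.43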